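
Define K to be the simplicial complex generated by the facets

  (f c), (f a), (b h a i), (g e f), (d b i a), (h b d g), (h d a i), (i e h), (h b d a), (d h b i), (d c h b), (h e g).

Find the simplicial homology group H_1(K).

Fix the vertex order a < b < c < d < e < f < g < h < i and write every simplex with vertices in increasing order. Then dim K = 3 and the simplices of K are:

  0-simplices (9): a, b, c, d, e, f, g, h, i
  1-simplices (23): ab, ad, af, ah, ai, bc, bd, bg, bh, bi, cd, cf, ch, dg, dh, di, ef, eg, eh, ei, fg, gh, hi
  2-simplices (19): abd, abh, abi, adh, adi, ahi, bcd, bch, bdg, bdh, bdi, bgh, bhi, cdh, dgh, dhi, efg, egh, ehi
  3-simplices (7): abdh, abdi, abhi, adhi, bcdh, bdgh, bdhi

giving chain groups C_0 ≅ Z^9, C_1 ≅ Z^23, C_2 ≅ Z^19, C_3 ≅ Z^7.

∂_1: C_1 → C_0 sends each edge [p,q] (with p < q) to q − p.
The 9×23 boundary matrix has rank 8 and Smith normal form diag(1,1,1,1,1,1,1,1).

∂_2: C_2 → C_1 sends each 2-simplex [p,q,r] to [q,r] − [p,r] + [p,q]. For instance
  ∂bch = ch − bh + bc,
  ∂bcd = cd − bd + bc.
The resulting 23×19 matrix has rank 13, and its Smith normal form has invariant factors (1,1,1,1,1,1,1,1,1,1,1,1,1).

∂_3: C_3 → C_2 sends each 3-simplex σ to the alternating sum Σ_i (−1)^i (σ with its i-th vertex removed). For instance
  ∂bdgh = dgh − bgh + bdh − bdg,
  ∂bcdh = cdh − bdh + bch − bcd.
The resulting 19×7 matrix has rank 6, and its Smith normal form has invariant factors (1,1,1,1,1,1).

Computing H_k = (kernel of ∂_k) / (image of ∂_{k+1}):

  H_1: rank ker ∂_1 − rank ∂_2 = (23 − 8) − 13 = 2, and the invariant factors of ∂_2 are all 1, so H_1 = Z^2.

H_1 = Z^2.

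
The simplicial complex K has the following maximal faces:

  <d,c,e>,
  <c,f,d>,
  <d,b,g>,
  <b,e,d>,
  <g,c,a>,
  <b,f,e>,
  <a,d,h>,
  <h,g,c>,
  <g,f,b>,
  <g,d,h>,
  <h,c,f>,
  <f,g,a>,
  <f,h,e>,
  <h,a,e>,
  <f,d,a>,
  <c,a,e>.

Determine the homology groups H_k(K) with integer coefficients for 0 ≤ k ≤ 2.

Fix the vertex order a < b < c < d < e < f < g < h and write every simplex with vertices in increasing order. Then dim K = 2 and the simplices of K are:

  0-simplices (8): a, b, c, d, e, f, g, h
  1-simplices (24): ac, ad, ae, af, ag, ah, bd, be, bf, bg, cd, ce, cf, cg, ch, de, df, dg, dh, ef, eh, fg, fh, gh
  2-simplices (16): ace, acg, adf, adh, aeh, afg, bde, bdg, bef, bfg, cde, cdf, cfh, cgh, dgh, efh

Hence C_0 ≅ Z^8, C_1 ≅ Z^24, C_2 ≅ Z^16.

∂_1: C_1 → C_0 sends each edge [p,q] (with p < q) to q − p. For instance
  ∂ag = g − a.
The 8×24 boundary matrix has rank 7 and Smith normal form diag(1,1,1,1,1,1,1).

The boundary map ∂_2: C_2 → C_1 sends each 2-simplex [p,q,r] to [q,r] − [p,r] + [p,q]. For instance
  ∂adf = df − af + ad,
  ∂bde = de − be + bd.
The 24×16 boundary matrix has rank 15 and Smith normal form diag(1,1,1,1,1,1,1,1,1,1,1,1,1,1,1).

Reading off H_k = ker ∂_k / im ∂_{k+1}:

  H_0: rank C_0 − rank ∂_1 = 8 − 7 = 1, and the invariant factors of ∂_1 are all 1, so H_0 = Z.
  H_1: rank ker ∂_1 − rank ∂_2 = (24 − 7) − 15 = 2, and the invariant factors of ∂_2 are all 1, so H_1 = Z^2.
  H_2: rank ker ∂_2 − rank ∂_3 = (16 − 15) − 0 = 1, and there is no ∂_3, so H_2 = Z.

H_0 ≅ Z,  H_1 ≅ Z^2,  H_2 ≅ Z.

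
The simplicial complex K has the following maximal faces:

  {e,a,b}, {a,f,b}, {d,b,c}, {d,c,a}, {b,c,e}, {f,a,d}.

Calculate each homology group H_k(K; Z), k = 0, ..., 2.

H_0 = Z,  H_1 = Z,  H_2 = 0.

K has 6 vertices, 12 edges, 6 triangles.
rank ∂_0 = 0, rank ∂_1 = 5 ⇒ b_0 = 6 − 0 − 5 = 1; all invariant factors of ∂_1 are 1 so no torsion. So H_0 ≅ Z.
rank ∂_1 = 5, rank ∂_2 = 6 ⇒ b_1 = 12 − 5 − 6 = 1; all invariant factors of ∂_2 are 1 so no torsion. So H_1 ≅ Z.
rank ∂_2 = 6, rank ∂_3 = 0 ⇒ b_2 = 6 − 6 − 0 = 0. So H_2 ≅ 0.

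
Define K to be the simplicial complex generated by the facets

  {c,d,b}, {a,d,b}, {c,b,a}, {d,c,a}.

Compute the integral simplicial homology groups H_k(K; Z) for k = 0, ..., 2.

K has 4 vertices, 6 edges, 4 triangles.
rank ∂_0 = 0, rank ∂_1 = 3 ⇒ b_0 = 4 − 0 − 3 = 1; all invariant factors of ∂_1 are 1 so no torsion. So H_0 ≅ Z.
rank ∂_1 = 3, rank ∂_2 = 3 ⇒ b_1 = 6 − 3 − 3 = 0; all invariant factors of ∂_2 are 1 so no torsion. So H_1 ≅ 0.
rank ∂_2 = 3, rank ∂_3 = 0 ⇒ b_2 = 4 − 3 − 0 = 1. So H_2 ≅ Z.

H_0 = Z,  H_1 = 0,  H_2 = Z.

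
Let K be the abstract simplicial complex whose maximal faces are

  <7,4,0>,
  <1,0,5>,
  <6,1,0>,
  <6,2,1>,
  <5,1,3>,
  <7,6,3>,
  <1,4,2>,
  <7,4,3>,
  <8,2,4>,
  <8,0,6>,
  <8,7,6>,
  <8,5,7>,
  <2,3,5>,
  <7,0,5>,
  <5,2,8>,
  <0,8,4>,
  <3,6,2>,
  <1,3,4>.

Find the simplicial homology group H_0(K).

Take the total order 0 < 1 < 2 < 3 < 4 < 5 < 6 < 7 < 8 on the vertex set. Then K (dimension 2) consists of the simplices:

  0-simplices (9): [0], [1], [2], [3], [4], [5], [6], [7], [8]
  1-simplices (27): (27 of them)
  2-simplices (18): [0,1,5], [0,1,6], [0,4,7], [0,4,8], [0,5,7], [0,6,8], [1,2,4], [1,2,6], [1,3,4], [1,3,5], [2,3,5], [2,3,6], [2,4,8], [2,5,8], [3,4,7], [3,6,7], [5,7,8], [6,7,8]

giving chain groups C_0 ≅ Z^9, C_1 ≅ Z^27, C_2 ≅ Z^18.

Boundary ∂_1: C_1 → C_0 is given by ∂[p,q] = [q] − [p]. For instance
  ∂[1,4] = [4] − [1].
The resulting 9×27 matrix has rank 8, and its Smith normal form has invariant factors (1,1,1,1,1,1,1,1).

∂_2: C_2 → C_1 sends each 2-simplex [p,q,r] to [q,r] − [p,r] + [p,q]. For instance
  ∂[1,3,5] = [3,5] − [1,5] + [1,3],
  ∂[6,7,8] = [7,8] − [6,8] + [6,7].
The 27×18 boundary matrix has rank 18 and Smith normal form diag(1,1,1,1,1,1,1,1,1,1,1,1,1,1,1,1,1,2).

From H_k ≅ ker(∂_k) / im(∂_{k+1}) we obtain:

  H_0: rank C_0 − rank ∂_1 = 9 − 8 = 1, and the invariant factors of ∂_1 are all 1, so H_0 ≅ Z.

H_0 ≅ Z.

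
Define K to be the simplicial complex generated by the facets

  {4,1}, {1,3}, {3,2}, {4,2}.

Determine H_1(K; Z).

H_1 = Z.

We work with the vertex ordering 1 < 2 < 3 < 4. The simplices of K, each written with vertices in increasing order, are:

  0-simplices (4): [1], [2], [3], [4]
  1-simplices (4): [1,3], [1,4], [2,3], [2,4]

giving chain groups C_0 ≅ Z^4, C_1 ≅ Z^4.

∂_1: C_1 → C_0 is given by ∂[p,q] = [q] − [p]. For instance
  ∂[1,4] = [4] − [1].
As a 4×4 matrix over Z this has rank 3, with invariant factors (1,1,1).

From H_k ≅ ker(∂_k) / im(∂_{k+1}) we obtain:

  H_1: rank ker ∂_1 − rank ∂_2 = (4 − 3) − 0 = 1, and there is no ∂_2, so H_1 ≅ Z.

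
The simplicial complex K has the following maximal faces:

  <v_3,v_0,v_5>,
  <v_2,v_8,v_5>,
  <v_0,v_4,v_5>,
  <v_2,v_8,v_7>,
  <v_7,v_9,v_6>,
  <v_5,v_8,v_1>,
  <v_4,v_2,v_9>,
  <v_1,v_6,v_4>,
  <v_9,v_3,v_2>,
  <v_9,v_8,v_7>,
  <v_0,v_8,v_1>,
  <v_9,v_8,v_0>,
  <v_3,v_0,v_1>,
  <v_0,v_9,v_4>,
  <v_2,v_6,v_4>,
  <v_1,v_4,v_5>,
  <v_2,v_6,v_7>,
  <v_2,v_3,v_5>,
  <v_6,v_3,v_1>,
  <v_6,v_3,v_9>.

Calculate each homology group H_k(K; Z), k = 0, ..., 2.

H_0 = Z,  H_1 = Z ⊕ Z_2,  H_2 = 0.

Order the vertices as v_0 < v_1 < v_2 < v_3 < v_4 < v_5 < v_6 < v_7 < v_8 < v_9. Listing each simplex with vertices in this order, K has dimension 2 with simplices:

  0-simplices (10): [v_0], [v_1], [v_2], [v_3], [v_4], [v_5], [v_6], [v_7], [v_8], [v_9]
  1-simplices (30): (30 of them)
  2-simplices (20): (20 of them)

so the chain groups are C_0 ≅ Z^10, C_1 ≅ Z^30, C_2 ≅ Z^20.

The boundary map ∂_1: C_1 → C_0 maps an edge to its endpoints' difference, ∂[p,q] = q − p. For instance
  ∂[v_1,v_5] = [v_5] − [v_1].
The resulting 10×30 matrix has rank 9, and its Smith normal form has invariant factors (1,1,1,1,1,1,1,1,1).

∂_2: C_2 → C_1 sends each 2-simplex [p,q,r] to [q,r] − [p,r] + [p,q]. For instance
  ∂[v_1,v_4,v_6] = [v_4,v_6] − [v_1,v_6] + [v_1,v_4],
  ∂[v_3,v_6,v_9] = [v_6,v_9] − [v_3,v_9] + [v_3,v_6].
The 30×20 boundary matrix has rank 20 and Smith normal form diag(1,1,1,1,1,1,1,1,1,1,1,1,1,1,1,1,1,1,1,2).

From H_k ≅ ker(∂_k) / im(∂_{k+1}) we obtain:

  H_0: rank C_0 − rank ∂_1 = 10 − 9 = 1, and the invariant factors of ∂_1 are all 1, so H_0 = Z.
  H_1: rank ker ∂_1 − rank ∂_2 = (30 − 9) − 20 = 1, and ∂_2 has invariant factor 2 > 1, so H_1 = Z ⊕ Z_2.
  H_2: rank ker ∂_2 − rank ∂_3 = (20 − 20) − 0 = 0, and there is no ∂_3, so H_2 = 0.

As a check, the Euler characteristic is 10 − 30 + 20 = 0, which agrees with 1 − 1 + 0 = 0.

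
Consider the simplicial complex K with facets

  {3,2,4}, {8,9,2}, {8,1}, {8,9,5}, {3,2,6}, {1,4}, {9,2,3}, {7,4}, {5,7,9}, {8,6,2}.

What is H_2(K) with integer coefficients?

H_2 ≅ 0.

Take the total order 1 < 2 < 3 < 4 < 5 < 6 < 7 < 8 < 9 on the vertex set. Then K (dimension 2) consists of the simplices:

  0-simplices (9): [1], [2], [3], [4], [5], [6], [7], [8], [9]
  1-simplices (17): [1,4], [1,8], [2,3], [2,4], [2,6], [2,8], [2,9], [3,4], [3,6], [3,9], [4,7], [5,7], [5,8], [5,9], [6,8], [7,9], [8,9]
  2-simplices (7): [2,3,4], [2,3,6], [2,3,9], [2,6,8], [2,8,9], [5,7,9], [5,8,9]

giving chain groups C_0 ≅ Z^9, C_1 ≅ Z^17, C_2 ≅ Z^7.

The boundary map ∂_1: C_1 → C_0 is given by ∂[p,q] = [q] − [p]. For instance
  ∂[1,4] = [4] − [1].
The resulting 9×17 matrix has rank 8, and its Smith normal form has invariant factors (1,1,1,1,1,1,1,1).

Boundary ∂_2: C_2 → C_1 maps a triangle to the signed sum of its edges. For instance
  ∂[5,7,9] = [7,9] − [5,9] + [5,7],
  ∂[2,6,8] = [6,8] − [2,8] + [2,6].
The 17×7 boundary matrix has rank 7 and Smith normal form diag(1,1,1,1,1,1,1).

From H_k ≅ ker(∂_k) / im(∂_{k+1}) we obtain:

  H_2: rank ker ∂_2 − rank ∂_3 = (7 − 7) − 0 = 0, and there is no ∂_3, so H_2 ≅ 0.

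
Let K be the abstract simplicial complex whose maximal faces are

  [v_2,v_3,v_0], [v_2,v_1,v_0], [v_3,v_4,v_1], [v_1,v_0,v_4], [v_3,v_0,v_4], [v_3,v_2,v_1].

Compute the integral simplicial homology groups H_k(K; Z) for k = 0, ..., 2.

H_0 = Z,  H_1 = 0,  H_2 = Z.

Take the total order v_0 < v_1 < v_2 < v_3 < v_4 on the vertex set. Then K (dimension 2) consists of the simplices:

  0-simplices (5): [v_0], [v_1], [v_2], [v_3], [v_4]
  1-simplices (9): [v_0,v_1], [v_0,v_2], [v_0,v_3], [v_0,v_4], [v_1,v_2], [v_1,v_3], [v_1,v_4], [v_2,v_3], [v_3,v_4]
  2-simplices (6): [v_0,v_1,v_2], [v_0,v_1,v_4], [v_0,v_2,v_3], [v_0,v_3,v_4], [v_1,v_2,v_3], [v_1,v_3,v_4]

giving chain groups C_0 ≅ Z^5, C_1 ≅ Z^9, C_2 ≅ Z^6.

The boundary map ∂_1: C_1 → C_0 is given by ∂[p,q] = [q] − [p].
The resulting 5×9 matrix has rank 4, and its Smith normal form has invariant factors (1,1,1,1).

The boundary map ∂_2: C_2 → C_1 acts by ∂[p,q,r] = [q,r] − [p,r] + [p,q]. For instance
  ∂[v_1,v_3,v_4] = [v_3,v_4] − [v_1,v_4] + [v_1,v_3],
  ∂[v_1,v_2,v_3] = [v_2,v_3] − [v_1,v_3] + [v_1,v_2].
The 9×6 boundary matrix has rank 5 and Smith normal form diag(1,1,1,1,1).

Reading off H_k = ker ∂_k / im ∂_{k+1}:

  H_0: rank C_0 − rank ∂_1 = 5 − 4 = 1, and the invariant factors of ∂_1 are all 1, so H_0 ≅ Z.
  H_1: rank ker ∂_1 − rank ∂_2 = (9 − 4) − 5 = 0, and the invariant factors of ∂_2 are all 1, so H_1 ≅ 0.
  H_2: rank ker ∂_2 − rank ∂_3 = (6 − 5) − 0 = 1, and there is no ∂_3, so H_2 ≅ Z.

As a check, the Euler characteristic is 5 − 9 + 6 = 2, which agrees with 1 − 0 + 1 = 2.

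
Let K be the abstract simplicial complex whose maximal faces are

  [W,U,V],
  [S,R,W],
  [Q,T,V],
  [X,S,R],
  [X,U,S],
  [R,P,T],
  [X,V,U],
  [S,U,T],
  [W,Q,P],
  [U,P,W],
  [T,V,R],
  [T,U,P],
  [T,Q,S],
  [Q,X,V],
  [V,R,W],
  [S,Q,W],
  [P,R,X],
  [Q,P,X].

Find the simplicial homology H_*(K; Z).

Order the vertices as P < Q < R < S < T < U < V < W < X. Listing each simplex with vertices in this order, K has dimension 2 with simplices:

  0-simplices (9): P, Q, R, S, T, U, V, W, X
  1-simplices (27): PQ, PR, PT, PU, PW, PX, QS, QT, QV, QW, QX, RS, RT, RV, RW, RX, ST, SU, SW, SX, TU, TV, UV, UW, UX, VW, VX
  2-simplices (18): PQW, PQX, PRT, PRX, PTU, PUW, QST, QSW, QTV, QVX, RSW, RSX, RTV, RVW, STU, SUX, UVW, UVX

Hence C_0 ≅ Z^9, C_1 ≅ Z^27, C_2 ≅ Z^18.

The boundary map ∂_1: C_1 → C_0 sends each edge [p,q] (with p < q) to q − p.
This gives a 9×27 integer matrix of rank 8; reducing to Smith normal form yields diagonal entries (1,1,1,1,1,1,1,1).

Boundary ∂_2: C_2 → C_1 sends each 2-simplex [p,q,r] to [q,r] − [p,r] + [p,q]. For instance
  ∂QST = ST − QT + QS,
  ∂RVW = VW − RW + RV.
The resulting 27×18 matrix has rank 17, and its Smith normal form has invariant factors (1,1,1,1,1,1,1,1,1,1,1,1,1,1,1,1,1).

Now H_k = ker ∂_k / im ∂_{k+1}, so:

  H_0: rank C_0 − rank ∂_1 = 9 − 8 = 1, and the invariant factors of ∂_1 are all 1, so H_0 = Z.
  H_1: rank ker ∂_1 − rank ∂_2 = (27 − 8) − 17 = 2, and the invariant factors of ∂_2 are all 1, so H_1 = Z^2.
  H_2: rank ker ∂_2 − rank ∂_3 = (18 − 17) − 0 = 1, and there is no ∂_3, so H_2 = Z.

As a check, the Euler characteristic is 9 − 27 + 18 = 0, which agrees with 1 − 2 + 1 = 0.
(K is a triangulation of the torus T^2.)

H_0 ≅ Z,  H_1 ≅ Z^2,  H_2 ≅ Z.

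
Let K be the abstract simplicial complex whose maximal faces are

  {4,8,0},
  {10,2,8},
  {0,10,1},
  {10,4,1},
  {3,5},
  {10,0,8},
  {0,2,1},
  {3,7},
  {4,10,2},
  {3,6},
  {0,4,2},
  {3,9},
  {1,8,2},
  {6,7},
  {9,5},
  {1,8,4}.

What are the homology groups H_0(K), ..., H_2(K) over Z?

Order the vertices as 0 < 1 < 2 < 3 < 4 < 5 < 6 < 7 < 8 < 9 < 10. Listing each simplex with vertices in this order, K has dimension 2 with simplices:

  0-simplices (11): [0], [1], [2], [3], [4], [5], [6], [7], [8], [9], [10]
  1-simplices (21): [0,1], [0,2], [0,4], [0,8], [0,10], [1,2], [1,4], [1,8], [1,10], [2,4], [2,8], [2,10], [3,5], [3,6], [3,7], [3,9], [4,8], [4,10], [5,9], [6,7], [8,10]
  2-simplices (10): [0,1,2], [0,1,10], [0,2,4], [0,4,8], [0,8,10], [1,2,8], [1,4,8], [1,4,10], [2,4,10], [2,8,10]

giving chain groups C_0 ≅ Z^11, C_1 ≅ Z^21, C_2 ≅ Z^10.

The boundary map ∂_1: C_1 → C_0 is given by ∂[p,q] = [q] − [p].
The 11×21 boundary matrix has rank 9 and Smith normal form diag(1,1,1,1,1,1,1,1,1).

∂_2: C_2 → C_1 maps a triangle to the signed sum of its edges. For instance
  ∂[0,1,10] = [1,10] − [0,10] + [0,1],
  ∂[1,4,8] = [4,8] − [1,8] + [1,4].
The resulting 21×10 matrix has rank 10, and its Smith normal form has invariant factors (1,1,1,1,1,1,1,1,1,2).

Now H_k = ker ∂_k / im ∂_{k+1}, so:

  H_0: rank C_0 − rank ∂_1 = 11 − 9 = 2, and the invariant factors of ∂_1 are all 1, so H_0 = Z^2.
  H_1: rank ker ∂_1 − rank ∂_2 = (21 − 9) − 10 = 2, and ∂_2 has invariant factor 2 > 1, so H_1 = Z^2 × Z/2.
  H_2: rank ker ∂_2 − rank ∂_3 = (10 − 10) − 0 = 0, and there is no ∂_3, so H_2 = 0.

(K is a triangulation of the disjoint union of the real projective plane RP^2 and a wedge of 2 circles.)

H_0 ≅ Z^2,  H_1 ≅ Z^2 × Z/2,  H_2 = 0.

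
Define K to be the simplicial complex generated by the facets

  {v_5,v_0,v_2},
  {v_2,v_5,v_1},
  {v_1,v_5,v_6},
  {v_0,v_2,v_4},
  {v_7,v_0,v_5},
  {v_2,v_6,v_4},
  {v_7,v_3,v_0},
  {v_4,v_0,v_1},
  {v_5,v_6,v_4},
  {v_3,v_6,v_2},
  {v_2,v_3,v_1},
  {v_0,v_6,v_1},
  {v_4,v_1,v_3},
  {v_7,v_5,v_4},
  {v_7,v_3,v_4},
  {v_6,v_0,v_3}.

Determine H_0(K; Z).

Order the vertices as v_0 < v_1 < v_2 < v_3 < v_4 < v_5 < v_6 < v_7. Listing each simplex with vertices in this order, K has dimension 2 with simplices:

  0-simplices (8): [v_0], [v_1], [v_2], [v_3], [v_4], [v_5], [v_6], [v_7]
  1-simplices (24): (24 of them)
  2-simplices (16): (16 of them)

Hence C_0 ≅ Z^8, C_1 ≅ Z^24, C_2 ≅ Z^16.

∂_1: C_1 → C_0 is given by ∂[p,q] = [q] − [p]. For instance
  ∂[v_0,v_1] = [v_1] − [v_0].
The resulting 8×24 matrix has rank 7, and its Smith normal form has invariant factors (1,1,1,1,1,1,1).

∂_2: C_2 → C_1 maps a triangle to the signed sum of its edges. For instance
  ∂[v_4,v_5,v_7] = [v_5,v_7] − [v_4,v_7] + [v_4,v_5],
  ∂[v_1,v_2,v_3] = [v_2,v_3] − [v_1,v_3] + [v_1,v_2].
This gives a 24×16 integer matrix of rank 15; reducing to Smith normal form yields diagonal entries (1,1,1,1,1,1,1,1,1,1,1,1,1,1,1).

Now H_k = ker ∂_k / im ∂_{k+1}, so:

  H_0: rank C_0 − rank ∂_1 = 8 − 7 = 1, and the invariant factors of ∂_1 are all 1, so H_0 ≅ Z.

(K is a triangulation of the torus T^2.)

H_0 ≅ Z.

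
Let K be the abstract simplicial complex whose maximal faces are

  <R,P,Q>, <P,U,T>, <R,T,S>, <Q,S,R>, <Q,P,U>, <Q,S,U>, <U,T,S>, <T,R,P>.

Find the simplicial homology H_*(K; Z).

Take the total order P < Q < R < S < T < U on the vertex set. Then K (dimension 2) consists of the simplices:

  0-simplices (6): P, Q, R, S, T, U
  1-simplices (12): PQ, PR, PT, PU, QR, QS, QU, RS, RT, ST, SU, TU
  2-simplices (8): PQR, PQU, PRT, PTU, QRS, QSU, RST, STU

Hence C_0 ≅ Z^6, C_1 ≅ Z^12, C_2 ≅ Z^8.

∂_1: C_1 → C_0 sends each edge [p,q] (with p < q) to q − p. For instance
  ∂QR = R − Q.
The resulting 6×12 matrix has rank 5, and its Smith normal form has invariant factors (1,1,1,1,1).

∂_2: C_2 → C_1 sends each 2-simplex [p,q,r] to [q,r] − [p,r] + [p,q]. For instance
  ∂PQU = QU − PU + PQ,
  ∂PRT = RT − PT + PR.
As a 12×8 matrix over Z this has rank 7, with invariant factors (1,1,1,1,1,1,1).

Now H_k = ker ∂_k / im ∂_{k+1}, so:

  H_0: rank C_0 − rank ∂_1 = 6 − 5 = 1, and the invariant factors of ∂_1 are all 1, so H_0 = Z.
  H_1: rank ker ∂_1 − rank ∂_2 = (12 − 5) − 7 = 0, and the invariant factors of ∂_2 are all 1, so H_1 = 0.
  H_2: rank ker ∂_2 − rank ∂_3 = (8 − 7) − 0 = 1, and there is no ∂_3, so H_2 = Z.

(K is a triangulation of the 2-sphere S^2.)

H_0 = Z,  H_1 = 0,  H_2 = Z.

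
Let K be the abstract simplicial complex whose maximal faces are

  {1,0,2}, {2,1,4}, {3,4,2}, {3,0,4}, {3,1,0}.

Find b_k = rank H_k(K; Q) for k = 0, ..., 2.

K has 5 vertices, 10 edges, 5 triangles.
rank ∂_0 = 0, rank ∂_1 = 4 ⇒ b_0 = 5 − 0 − 4 = 1; all invariant factors of ∂_1 are 1 so no torsion. So H_0 ≅ Z.
rank ∂_1 = 4, rank ∂_2 = 5 ⇒ b_1 = 10 − 4 − 5 = 1; all invariant factors of ∂_2 are 1 so no torsion. So H_1 ≅ Z.
rank ∂_2 = 5, rank ∂_3 = 0 ⇒ b_2 = 5 − 5 − 0 = 0. So H_2 ≅ 0.

b_0 = 1, b_1 = 1, b_2 = 0.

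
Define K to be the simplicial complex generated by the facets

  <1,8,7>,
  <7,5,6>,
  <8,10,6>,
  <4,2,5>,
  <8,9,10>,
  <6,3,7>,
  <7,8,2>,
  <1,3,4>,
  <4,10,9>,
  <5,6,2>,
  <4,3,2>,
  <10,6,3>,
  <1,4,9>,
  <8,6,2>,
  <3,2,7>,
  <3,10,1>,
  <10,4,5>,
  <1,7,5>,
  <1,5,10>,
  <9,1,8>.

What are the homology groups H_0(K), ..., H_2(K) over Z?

H_0 ≅ Z,  H_1 ≅ Z ⊕ Z/2,  H_2 = 0.

We work with the vertex ordering 1 < 2 < 3 < 4 < 5 < 6 < 7 < 8 < 9 < 10. The simplices of K, each written with vertices in increasing order, are:

  0-simplices (10): [1], [2], [3], [4], [5], [6], [7], [8], [9], [10]
  1-simplices (30): (30 of them)
  2-simplices (20): (20 of them)

so the chain groups are C_0 ≅ Z^10, C_1 ≅ Z^30, C_2 ≅ Z^20.

Boundary ∂_1: C_1 → C_0 sends each edge [p,q] (with p < q) to q − p.
The resulting 10×30 matrix has rank 9, and its Smith normal form has invariant factors (1,1,1,1,1,1,1,1,1).

∂_2: C_2 → C_1 sends each 2-simplex [p,q,r] to [q,r] − [p,r] + [p,q]. For instance
  ∂[1,4,9] = [4,9] − [1,9] + [1,4],
  ∂[2,7,8] = [7,8] − [2,8] + [2,7].
The 30×20 boundary matrix has rank 20 and Smith normal form diag(1,1,1,1,1,1,1,1,1,1,1,1,1,1,1,1,1,1,1,2).

Reading off H_k = ker ∂_k / im ∂_{k+1}:

  H_0: rank C_0 − rank ∂_1 = 10 − 9 = 1, and the invariant factors of ∂_1 are all 1, so H_0 ≅ Z.
  H_1: rank ker ∂_1 − rank ∂_2 = (30 − 9) − 20 = 1, and ∂_2 has invariant factor 2 > 1, so H_1 ≅ Z ⊕ Z/2.
  H_2: rank ker ∂_2 − rank ∂_3 = (20 − 20) − 0 = 0, and there is no ∂_3, so H_2 ≅ 0.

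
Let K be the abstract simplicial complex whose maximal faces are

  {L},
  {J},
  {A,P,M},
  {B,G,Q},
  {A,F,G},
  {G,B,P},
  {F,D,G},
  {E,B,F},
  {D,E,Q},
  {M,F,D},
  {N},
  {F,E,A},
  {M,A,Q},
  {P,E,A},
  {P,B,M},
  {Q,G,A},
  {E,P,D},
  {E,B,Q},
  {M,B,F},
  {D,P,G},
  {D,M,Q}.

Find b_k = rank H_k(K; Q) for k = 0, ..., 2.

b_0 = 4, b_1 = 2, b_2 = 1.

Order the vertices as A < B < D < E < F < G < J < L < M < N < P < Q. Listing each simplex with vertices in this order, K has dimension 2 with simplices:

  0-simplices (12): A, B, D, E, F, G, J, L, M, N, P, Q
  1-simplices (27): AE, AF, AG, AM, AP, AQ, BE, BF, BG, BM, BP, BQ, DE, DF, DG, DM, DP, DQ, EF, EP, EQ, FG, FM, GP, GQ, MP, MQ
  2-simplices (18): AEF, AEP, AFG, AGQ, AMP, AMQ, BEF, BEQ, BFM, BGP, BGQ, BMP, DEP, DEQ, DFG, DFM, DGP, DMQ

Hence C_0 ≅ Z^12, C_1 ≅ Z^27, C_2 ≅ Z^18.

Boundary ∂_1: C_1 → C_0 maps an edge to its endpoints' difference, ∂[p,q] = q − p.
This gives a 12×27 integer matrix of rank 8; reducing to Smith normal form yields diagonal entries (1,1,1,1,1,1,1,1).

∂_2: C_2 → C_1 sends each 2-simplex [p,q,r] to [q,r] − [p,r] + [p,q]. For instance
  ∂AFG = FG − AG + AF,
  ∂BFM = FM − BM + BF.
As a 27×18 matrix over Z this has rank 17, with invariant factors (1,1,1,1,1,1,1,1,1,1,1,1,1,1,1,1,1).

Computing H_k = (kernel of ∂_k) / (image of ∂_{k+1}):

  H_0: rank C_0 − rank ∂_1 = 12 − 8 = 4, and the invariant factors of ∂_1 are all 1, so H_0 = Z^4.
  H_1: rank ker ∂_1 − rank ∂_2 = (27 − 8) − 17 = 2, and the invariant factors of ∂_2 are all 1, so H_1 = Z^2.
  H_2: rank ker ∂_2 − rank ∂_3 = (18 − 17) − 0 = 1, and there is no ∂_3, so H_2 = Z.

Hence the Betti numbers are b_0 = 4, b_1 = 2, b_2 = 1.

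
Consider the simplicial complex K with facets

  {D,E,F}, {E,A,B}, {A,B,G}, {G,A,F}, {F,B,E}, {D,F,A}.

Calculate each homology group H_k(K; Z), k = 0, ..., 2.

H_0 ≅ Z,  H_1 ≅ Z,  H_2 = 0.

Order the vertices as A < B < D < E < F < G. Listing each simplex with vertices in this order, K has dimension 2 with simplices:

  0-simplices (6): A, B, D, E, F, G
  1-simplices (12): AB, AD, AE, AF, AG, BE, BF, BG, DE, DF, EF, FG
  2-simplices (6): ABE, ABG, ADF, AFG, BEF, DEF

giving chain groups C_0 ≅ Z^6, C_1 ≅ Z^12, C_2 ≅ Z^6.

Boundary ∂_1: C_1 → C_0 maps an edge to its endpoints' difference, ∂[p,q] = q − p. For instance
  ∂AD = D − A.
As a 6×12 matrix over Z this has rank 5, with invariant factors (1,1,1,1,1).

∂_2: C_2 → C_1 acts by ∂[p,q,r] = [q,r] − [p,r] + [p,q]. For instance
  ∂ABE = BE − AE + AB,
  ∂AFG = FG − AG + AF.
The 12×6 boundary matrix has rank 6 and Smith normal form diag(1,1,1,1,1,1).

Now H_k = ker ∂_k / im ∂_{k+1}, so:

  H_0: rank C_0 − rank ∂_1 = 6 − 5 = 1, and the invariant factors of ∂_1 are all 1, so H_0 ≅ Z.
  H_1: rank ker ∂_1 − rank ∂_2 = (12 − 5) − 6 = 1, and the invariant factors of ∂_2 are all 1, so H_1 ≅ Z.
  H_2: rank ker ∂_2 − rank ∂_3 = (6 − 6) − 0 = 0, and there is no ∂_3, so H_2 ≅ 0.

As a check, the Euler characteristic is 6 − 12 + 6 = 0, which agrees with 1 − 1 + 0 = 0.
(K is a triangulation of the cylinder S^1 x I.)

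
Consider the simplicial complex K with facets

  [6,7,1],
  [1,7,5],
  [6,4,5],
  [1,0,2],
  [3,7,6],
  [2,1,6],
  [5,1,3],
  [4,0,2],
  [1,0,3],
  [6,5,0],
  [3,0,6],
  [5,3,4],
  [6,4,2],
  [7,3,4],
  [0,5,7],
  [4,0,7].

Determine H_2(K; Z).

Take the total order 0 < 1 < 2 < 3 < 4 < 5 < 6 < 7 on the vertex set. Then K (dimension 2) consists of the simplices:

  0-simplices (8): [0], [1], [2], [3], [4], [5], [6], [7]
  1-simplices (24): (24 of them)
  2-simplices (16): [0,1,2], [0,1,3], [0,2,4], [0,3,6], [0,4,7], [0,5,6], [0,5,7], [1,2,6], [1,3,5], [1,5,7], [1,6,7], [2,4,6], [3,4,5], [3,4,7], [3,6,7], [4,5,6]

so the chain groups are C_0 ≅ Z^8, C_1 ≅ Z^24, C_2 ≅ Z^16.

∂_1: C_1 → C_0 maps an edge to its endpoints' difference, ∂[p,q] = q − p.
As a 8×24 matrix over Z this has rank 7, with invariant factors (1,1,1,1,1,1,1).

∂_2: C_2 → C_1 sends each 2-simplex [p,q,r] to [q,r] − [p,r] + [p,q]. For instance
  ∂[1,2,6] = [2,6] − [1,6] + [1,2],
  ∂[2,4,6] = [4,6] − [2,6] + [2,4].
As a 24×16 matrix over Z this has rank 15, with invariant factors (1,1,1,1,1,1,1,1,1,1,1,1,1,1,1).

Now H_k = ker ∂_k / im ∂_{k+1}, so:

  H_2: rank ker ∂_2 − rank ∂_3 = (16 − 15) − 0 = 1, and there is no ∂_3, so H_2 ≅ Z.

H_2 ≅ Z.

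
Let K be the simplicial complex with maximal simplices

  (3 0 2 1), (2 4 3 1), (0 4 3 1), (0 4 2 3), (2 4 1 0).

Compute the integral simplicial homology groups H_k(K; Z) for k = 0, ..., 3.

Order the vertices as 0 < 1 < 2 < 3 < 4. Listing each simplex with vertices in this order, K has dimension 3 with simplices:

  0-simplices (5): [0], [1], [2], [3], [4]
  1-simplices (10): [0,1], [0,2], [0,3], [0,4], [1,2], [1,3], [1,4], [2,3], [2,4], [3,4]
  2-simplices (10): [0,1,2], [0,1,3], [0,1,4], [0,2,3], [0,2,4], [0,3,4], [1,2,3], [1,2,4], [1,3,4], [2,3,4]
  3-simplices (5): [0,1,2,3], [0,1,2,4], [0,1,3,4], [0,2,3,4], [1,2,3,4]

so the chain groups are C_0 ≅ Z^5, C_1 ≅ Z^10, C_2 ≅ Z^10, C_3 ≅ Z^5.

∂_1: C_1 → C_0 sends each edge [p,q] (with p < q) to q − p.
The resulting 5×10 matrix has rank 4, and its Smith normal form has invariant factors (1,1,1,1).

The boundary map ∂_2: C_2 → C_1 sends each 2-simplex [p,q,r] to [q,r] − [p,r] + [p,q]. For instance
  ∂[0,1,2] = [1,2] − [0,2] + [0,1],
  ∂[0,1,3] = [1,3] − [0,3] + [0,1].
This gives a 10×10 integer matrix of rank 6; reducing to Smith normal form yields diagonal entries (1,1,1,1,1,1).

Boundary ∂_3: C_3 → C_2 sends each 3-simplex σ to the alternating sum Σ_i (−1)^i (σ with its i-th vertex removed). For instance
  ∂[0,1,2,3] = [1,2,3] − [0,2,3] + [0,1,3] − [0,1,2],
  ∂[0,1,3,4] = [1,3,4] − [0,3,4] + [0,1,4] − [0,1,3].
This gives a 10×5 integer matrix of rank 4; reducing to Smith normal form yields diagonal entries (1,1,1,1).

Now H_k = ker ∂_k / im ∂_{k+1}, so:

  H_0: rank C_0 − rank ∂_1 = 5 − 4 = 1, and the invariant factors of ∂_1 are all 1, so H_0 ≅ Z.
  H_1: rank ker ∂_1 − rank ∂_2 = (10 − 4) − 6 = 0, and the invariant factors of ∂_2 are all 1, so H_1 ≅ 0.
  H_2: rank ker ∂_2 − rank ∂_3 = (10 − 6) − 4 = 0, and the invariant factors of ∂_3 are all 1, so H_2 ≅ 0.
  H_3: rank ker ∂_3 − rank ∂_4 = (5 − 4) − 0 = 1, and there is no ∂_4, so H_3 ≅ Z.

As a check, the Euler characteristic is 5 − 10 + 10 − 5 = 0, which agrees with 1 − 0 + 0 − 1 = 0.

H_0 ≅ Z,  H_1 = 0,  H_2 = 0,  H_3 ≅ Z.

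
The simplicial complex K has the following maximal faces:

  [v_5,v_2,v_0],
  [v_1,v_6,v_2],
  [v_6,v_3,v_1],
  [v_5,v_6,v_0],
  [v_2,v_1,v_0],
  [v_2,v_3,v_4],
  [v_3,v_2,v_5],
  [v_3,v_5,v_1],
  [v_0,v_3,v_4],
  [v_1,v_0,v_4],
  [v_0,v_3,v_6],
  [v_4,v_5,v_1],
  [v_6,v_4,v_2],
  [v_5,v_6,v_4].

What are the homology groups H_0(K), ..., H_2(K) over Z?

H_0 = Z,  H_1 = Z^2,  H_2 = Z.

K has 7 vertices, 21 edges, 14 triangles.
rank ∂_0 = 0, rank ∂_1 = 6 ⇒ b_0 = 7 − 0 − 6 = 1; all invariant factors of ∂_1 are 1 so no torsion. So H_0 ≅ Z.
rank ∂_1 = 6, rank ∂_2 = 13 ⇒ b_1 = 21 − 6 − 13 = 2; all invariant factors of ∂_2 are 1 so no torsion. So H_1 ≅ Z^2.
rank ∂_2 = 13, rank ∂_3 = 0 ⇒ b_2 = 14 − 13 − 0 = 1. So H_2 ≅ Z.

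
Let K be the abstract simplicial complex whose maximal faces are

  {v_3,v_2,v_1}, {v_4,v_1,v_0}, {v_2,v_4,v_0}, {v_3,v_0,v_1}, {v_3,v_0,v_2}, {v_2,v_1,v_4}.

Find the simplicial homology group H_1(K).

H_1 ≅ 0.

Take the total order v_0 < v_1 < v_2 < v_3 < v_4 on the vertex set. Then K (dimension 2) consists of the simplices:

  0-simplices (5): [v_0], [v_1], [v_2], [v_3], [v_4]
  1-simplices (9): [v_0,v_1], [v_0,v_2], [v_0,v_3], [v_0,v_4], [v_1,v_2], [v_1,v_3], [v_1,v_4], [v_2,v_3], [v_2,v_4]
  2-simplices (6): [v_0,v_1,v_3], [v_0,v_1,v_4], [v_0,v_2,v_3], [v_0,v_2,v_4], [v_1,v_2,v_3], [v_1,v_2,v_4]

Hence C_0 ≅ Z^5, C_1 ≅ Z^9, C_2 ≅ Z^6.

The boundary map ∂_1: C_1 → C_0 sends each edge [p,q] (with p < q) to q − p. For instance
  ∂[v_1,v_4] = [v_4] − [v_1].
This gives a 5×9 integer matrix of rank 4; reducing to Smith normal form yields diagonal entries (1,1,1,1).

Boundary ∂_2: C_2 → C_1 sends each 2-simplex [p,q,r] to [q,r] − [p,r] + [p,q]. For instance
  ∂[v_0,v_1,v_4] = [v_1,v_4] − [v_0,v_4] + [v_0,v_1],
  ∂[v_1,v_2,v_3] = [v_2,v_3] − [v_1,v_3] + [v_1,v_2].
The 9×6 boundary matrix has rank 5 and Smith normal form diag(1,1,1,1,1).

Reading off H_k = ker ∂_k / im ∂_{k+1}:

  H_1: rank ker ∂_1 − rank ∂_2 = (9 − 4) − 5 = 0, and the invariant factors of ∂_2 are all 1, so H_1 ≅ 0.

(K is a triangulation of the 2-sphere S^2.)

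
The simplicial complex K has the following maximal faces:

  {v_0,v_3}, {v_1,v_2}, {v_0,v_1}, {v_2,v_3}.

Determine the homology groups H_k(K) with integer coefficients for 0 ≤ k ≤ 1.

H_0 ≅ Z,  H_1 ≅ Z.

Fix the vertex order v_0 < v_1 < v_2 < v_3 and write every simplex with vertices in increasing order. Then dim K = 1 and the simplices of K are:

  0-simplices (4): [v_0], [v_1], [v_2], [v_3]
  1-simplices (4): [v_0,v_1], [v_0,v_3], [v_1,v_2], [v_2,v_3]

Hence C_0 ≅ Z^4, C_1 ≅ Z^4.

The boundary map ∂_1: C_1 → C_0 is given by ∂[p,q] = [q] − [p]. For instance
  ∂[v_2,v_3] = [v_3] − [v_2].
This gives a 4×4 integer matrix of rank 3; reducing to Smith normal form yields diagonal entries (1,1,1).

Now H_k = ker ∂_k / im ∂_{k+1}, so:

  H_0: rank C_0 − rank ∂_1 = 4 − 3 = 1, and the invariant factors of ∂_1 are all 1, so H_0 ≅ Z.
  H_1: rank ker ∂_1 − rank ∂_2 = (4 − 3) − 0 = 1, and there is no ∂_2, so H_1 ≅ Z.

As a check, the Euler characteristic is 4 − 4 = 0, which agrees with 1 − 1 = 0.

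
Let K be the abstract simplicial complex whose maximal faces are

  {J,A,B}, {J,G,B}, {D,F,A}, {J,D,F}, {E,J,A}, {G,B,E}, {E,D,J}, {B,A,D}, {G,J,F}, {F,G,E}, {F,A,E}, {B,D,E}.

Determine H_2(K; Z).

Fix the vertex order A < B < D < E < F < G < J and write every simplex with vertices in increasing order. Then dim K = 2 and the simplices of K are:

  0-simplices (7): A, B, D, E, F, G, J
  1-simplices (18): AB, AD, AE, AF, AJ, BD, BE, BG, BJ, DE, DF, DJ, EF, EG, EJ, FG, FJ, GJ
  2-simplices (12): ABD, ABJ, ADF, AEF, AEJ, BDE, BEG, BGJ, DEJ, DFJ, EFG, FGJ

so the chain groups are C_0 ≅ Z^7, C_1 ≅ Z^18, C_2 ≅ Z^12.

Boundary ∂_1: C_1 → C_0 sends each edge [p,q] (with p < q) to q − p. For instance
  ∂FG = G − F.
This gives a 7×18 integer matrix of rank 6; reducing to Smith normal form yields diagonal entries (1,1,1,1,1,1).

∂_2: C_2 → C_1 sends each 2-simplex [p,q,r] to [q,r] − [p,r] + [p,q]. For instance
  ∂BEG = EG − BG + BE,
  ∂AEF = EF − AF + AE.
The 18×12 boundary matrix has rank 12 and Smith normal form diag(1,1,1,1,1,1,1,1,1,1,1,2).

Now H_k = ker ∂_k / im ∂_{k+1}, so:

  H_2: rank ker ∂_2 − rank ∂_3 = (12 − 12) − 0 = 0, and there is no ∂_3, so H_2 ≅ 0.

H_2 = 0.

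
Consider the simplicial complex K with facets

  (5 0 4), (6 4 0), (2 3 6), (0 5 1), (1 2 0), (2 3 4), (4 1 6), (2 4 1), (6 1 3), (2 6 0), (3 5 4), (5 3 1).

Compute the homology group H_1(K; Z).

Take the total order 0 < 1 < 2 < 3 < 4 < 5 < 6 on the vertex set. Then K (dimension 2) consists of the simplices:

  0-simplices (7): [0], [1], [2], [3], [4], [5], [6]
  1-simplices (18): [0,1], [0,2], [0,4], [0,5], [0,6], [1,2], [1,3], [1,4], [1,5], [1,6], [2,3], [2,4], [2,6], [3,4], [3,5], [3,6], [4,5], [4,6]
  2-simplices (12): [0,1,2], [0,1,5], [0,2,6], [0,4,5], [0,4,6], [1,2,4], [1,3,5], [1,3,6], [1,4,6], [2,3,4], [2,3,6], [3,4,5]

Hence C_0 ≅ Z^7, C_1 ≅ Z^18, C_2 ≅ Z^12.

∂_1: C_1 → C_0 is given by ∂[p,q] = [q] − [p].
As a 7×18 matrix over Z this has rank 6, with invariant factors (1,1,1,1,1,1).

The boundary map ∂_2: C_2 → C_1 sends each 2-simplex [p,q,r] to [q,r] − [p,r] + [p,q]. For instance
  ∂[0,2,6] = [2,6] − [0,6] + [0,2],
  ∂[1,4,6] = [4,6] − [1,6] + [1,4].
As a 18×12 matrix over Z this has rank 12, with invariant factors (1,1,1,1,1,1,1,1,1,1,1,2).

From H_k ≅ ker(∂_k) / im(∂_{k+1}) we obtain:

  H_1: rank ker ∂_1 − rank ∂_2 = (18 − 6) − 12 = 0, and ∂_2 has invariant factor 2 > 1, so H_1 = Z/2Z.

H_1 ≅ Z/2Z.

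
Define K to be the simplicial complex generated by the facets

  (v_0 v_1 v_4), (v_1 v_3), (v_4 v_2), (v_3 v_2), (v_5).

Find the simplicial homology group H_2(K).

K has 6 vertices, 6 edges, 1 triangle.
rank ∂_2 = 1, rank ∂_3 = 0 ⇒ b_2 = 1 − 1 − 0 = 0. So H_2 ≅ 0.

H_2 ≅ 0.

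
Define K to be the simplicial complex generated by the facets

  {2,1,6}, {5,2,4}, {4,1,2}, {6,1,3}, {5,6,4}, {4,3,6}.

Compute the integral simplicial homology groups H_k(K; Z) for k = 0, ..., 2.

Order the vertices as 1 < 2 < 3 < 4 < 5 < 6. Listing each simplex with vertices in this order, K has dimension 2 with simplices:

  0-simplices (6): [1], [2], [3], [4], [5], [6]
  1-simplices (12): [1,2], [1,3], [1,4], [1,6], [2,4], [2,5], [2,6], [3,4], [3,6], [4,5], [4,6], [5,6]
  2-simplices (6): [1,2,4], [1,2,6], [1,3,6], [2,4,5], [3,4,6], [4,5,6]

Hence C_0 ≅ Z^6, C_1 ≅ Z^12, C_2 ≅ Z^6.

Boundary ∂_1: C_1 → C_0 sends each edge [p,q] (with p < q) to q − p. For instance
  ∂[1,3] = [3] − [1].
This gives a 6×12 integer matrix of rank 5; reducing to Smith normal form yields diagonal entries (1,1,1,1,1).

The boundary map ∂_2: C_2 → C_1 sends each 2-simplex [p,q,r] to [q,r] − [p,r] + [p,q]. For instance
  ∂[1,2,4] = [2,4] − [1,4] + [1,2],
  ∂[1,3,6] = [3,6] − [1,6] + [1,3].
The resulting 12×6 matrix has rank 6, and its Smith normal form has invariant factors (1,1,1,1,1,1).

Computing H_k = (kernel of ∂_k) / (image of ∂_{k+1}):

  H_0: rank C_0 − rank ∂_1 = 6 − 5 = 1, and the invariant factors of ∂_1 are all 1, so H_0 = Z.
  H_1: rank ker ∂_1 − rank ∂_2 = (12 − 5) − 6 = 1, and the invariant factors of ∂_2 are all 1, so H_1 = Z.
  H_2: rank ker ∂_2 − rank ∂_3 = (6 − 6) − 0 = 0, and there is no ∂_3, so H_2 = 0.

As a check, the Euler characteristic is 6 − 12 + 6 = 0, which agrees with 1 − 1 + 0 = 0.

H_0 = Z,  H_1 = Z,  H_2 = 0.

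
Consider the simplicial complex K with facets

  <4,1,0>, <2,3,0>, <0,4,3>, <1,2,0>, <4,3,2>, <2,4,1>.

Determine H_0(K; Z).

H_0 ≅ Z.

Fix the vertex order 0 < 1 < 2 < 3 < 4 and write every simplex with vertices in increasing order. Then dim K = 2 and the simplices of K are:

  0-simplices (5): [0], [1], [2], [3], [4]
  1-simplices (9): [0,1], [0,2], [0,3], [0,4], [1,2], [1,4], [2,3], [2,4], [3,4]
  2-simplices (6): [0,1,2], [0,1,4], [0,2,3], [0,3,4], [1,2,4], [2,3,4]

giving chain groups C_0 ≅ Z^5, C_1 ≅ Z^9, C_2 ≅ Z^6.

The boundary map ∂_1: C_1 → C_0 is given by ∂[p,q] = [q] − [p]. For instance
  ∂[1,2] = [2] − [1].
As a 5×9 matrix over Z this has rank 4, with invariant factors (1,1,1,1).

Boundary ∂_2: C_2 → C_1 sends each 2-simplex [p,q,r] to [q,r] − [p,r] + [p,q]. For instance
  ∂[0,1,4] = [1,4] − [0,4] + [0,1],
  ∂[0,3,4] = [3,4] − [0,4] + [0,3].
The 9×6 boundary matrix has rank 5 and Smith normal form diag(1,1,1,1,1).

From H_k ≅ ker(∂_k) / im(∂_{k+1}) we obtain:

  H_0: rank C_0 − rank ∂_1 = 5 − 4 = 1, and the invariant factors of ∂_1 are all 1, so H_0 ≅ Z.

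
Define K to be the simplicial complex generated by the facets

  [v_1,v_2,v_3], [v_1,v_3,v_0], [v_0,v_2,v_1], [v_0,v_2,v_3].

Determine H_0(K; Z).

We work with the vertex ordering v_0 < v_1 < v_2 < v_3. The simplices of K, each written with vertices in increasing order, are:

  0-simplices (4): [v_0], [v_1], [v_2], [v_3]
  1-simplices (6): [v_0,v_1], [v_0,v_2], [v_0,v_3], [v_1,v_2], [v_1,v_3], [v_2,v_3]
  2-simplices (4): [v_0,v_1,v_2], [v_0,v_1,v_3], [v_0,v_2,v_3], [v_1,v_2,v_3]

Hence C_0 ≅ Z^4, C_1 ≅ Z^6, C_2 ≅ Z^4.

Boundary ∂_1: C_1 → C_0 is given by ∂[p,q] = [q] − [p]. For instance
  ∂[v_1,v_3] = [v_3] − [v_1].
The 4×6 boundary matrix has rank 3 and Smith normal form diag(1,1,1).

The boundary map ∂_2: C_2 → C_1 maps a triangle to the signed sum of its edges. For instance
  ∂[v_0,v_1,v_3] = [v_1,v_3] − [v_0,v_3] + [v_0,v_1],
  ∂[v_1,v_2,v_3] = [v_2,v_3] − [v_1,v_3] + [v_1,v_2].
The resulting 6×4 matrix has rank 3, and its Smith normal form has invariant factors (1,1,1).

From H_k ≅ ker(∂_k) / im(∂_{k+1}) we obtain:

  H_0: rank C_0 − rank ∂_1 = 4 − 3 = 1, and the invariant factors of ∂_1 are all 1, so H_0 = Z.

(K is a triangulation of the 2-sphere S^2.)

H_0 ≅ Z.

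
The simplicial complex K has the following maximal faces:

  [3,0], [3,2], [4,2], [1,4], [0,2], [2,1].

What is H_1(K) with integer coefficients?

H_1 ≅ Z^2.

Take the total order 0 < 1 < 2 < 3 < 4 on the vertex set. Then K (dimension 1) consists of the simplices:

  0-simplices (5): [0], [1], [2], [3], [4]
  1-simplices (6): [0,2], [0,3], [1,2], [1,4], [2,3], [2,4]

giving chain groups C_0 ≅ Z^5, C_1 ≅ Z^6.

Boundary ∂_1: C_1 → C_0 is given by ∂[p,q] = [q] − [p]. For instance
  ∂[1,4] = [4] − [1].
This gives a 5×6 integer matrix of rank 4; reducing to Smith normal form yields diagonal entries (1,1,1,1).

Now H_k = ker ∂_k / im ∂_{k+1}, so:

  H_1: rank ker ∂_1 − rank ∂_2 = (6 − 4) − 0 = 2, and there is no ∂_2, so H_1 ≅ Z^2.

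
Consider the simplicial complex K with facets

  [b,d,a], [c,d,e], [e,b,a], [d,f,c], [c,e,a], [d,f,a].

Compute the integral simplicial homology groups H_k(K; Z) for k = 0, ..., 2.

H_0 = Z,  H_1 = Z,  H_2 = 0.

Fix the vertex order a < b < c < d < e < f and write every simplex with vertices in increasing order. Then dim K = 2 and the simplices of K are:

  0-simplices (6): a, b, c, d, e, f
  1-simplices (12): ab, ac, ad, ae, af, bd, be, cd, ce, cf, de, df
  2-simplices (6): abd, abe, ace, adf, cde, cdf

so the chain groups are C_0 ≅ Z^6, C_1 ≅ Z^12, C_2 ≅ Z^6.

∂_1: C_1 → C_0 sends each edge [p,q] (with p < q) to q − p.
The resulting 6×12 matrix has rank 5, and its Smith normal form has invariant factors (1,1,1,1,1).

The boundary map ∂_2: C_2 → C_1 sends each 2-simplex [p,q,r] to [q,r] − [p,r] + [p,q]. For instance
  ∂abe = be − ae + ab,
  ∂abd = bd − ad + ab.
As a 12×6 matrix over Z this has rank 6, with invariant factors (1,1,1,1,1,1).

Computing H_k = (kernel of ∂_k) / (image of ∂_{k+1}):

  H_0: rank C_0 − rank ∂_1 = 6 − 5 = 1, and the invariant factors of ∂_1 are all 1, so H_0 ≅ Z.
  H_1: rank ker ∂_1 − rank ∂_2 = (12 − 5) − 6 = 1, and the invariant factors of ∂_2 are all 1, so H_1 ≅ Z.
  H_2: rank ker ∂_2 − rank ∂_3 = (6 − 6) − 0 = 0, and there is no ∂_3, so H_2 ≅ 0.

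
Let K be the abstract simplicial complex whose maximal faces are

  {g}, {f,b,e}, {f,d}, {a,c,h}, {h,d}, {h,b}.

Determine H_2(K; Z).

H_2 = 0.

Take the total order a < b < c < d < e < f < g < h on the vertex set. Then K (dimension 2) consists of the simplices:

  0-simplices (8): a, b, c, d, e, f, g, h
  1-simplices (9): ac, ah, be, bf, bh, ch, df, dh, ef
  2-simplices (2): ach, bef

so the chain groups are C_0 ≅ Z^8, C_1 ≅ Z^9, C_2 ≅ Z^2.

The boundary map ∂_1: C_1 → C_0 sends each edge [p,q] (with p < q) to q − p. For instance
  ∂bf = f − b.
The 8×9 boundary matrix has rank 6 and Smith normal form diag(1,1,1,1,1,1).

Boundary ∂_2: C_2 → C_1 sends each 2-simplex [p,q,r] to [q,r] − [p,r] + [p,q]. For instance
  ∂bef = ef − bf + be,
  ∂ach = ch − ah + ac.
As a 9×2 matrix over Z this has rank 2, with invariant factors (1,1).

From H_k ≅ ker(∂_k) / im(∂_{k+1}) we obtain:

  H_2: rank ker ∂_2 − rank ∂_3 = (2 − 2) − 0 = 0, and there is no ∂_3, so H_2 = 0.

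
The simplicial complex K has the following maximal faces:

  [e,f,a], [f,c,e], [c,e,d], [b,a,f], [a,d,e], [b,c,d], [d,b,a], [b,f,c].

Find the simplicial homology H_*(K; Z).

H_0 = Z,  H_1 = 0,  H_2 = Z.

Take the total order a < b < c < d < e < f on the vertex set. Then K (dimension 2) consists of the simplices:

  0-simplices (6): a, b, c, d, e, f
  1-simplices (12): ab, ad, ae, af, bc, bd, bf, cd, ce, cf, de, ef
  2-simplices (8): abd, abf, ade, aef, bcd, bcf, cde, cef

so the chain groups are C_0 ≅ Z^6, C_1 ≅ Z^12, C_2 ≅ Z^8.

The boundary map ∂_1: C_1 → C_0 is given by ∂[p,q] = [q] − [p].
As a 6×12 matrix over Z this has rank 5, with invariant factors (1,1,1,1,1).

∂_2: C_2 → C_1 maps a triangle to the signed sum of its edges. For instance
  ∂bcf = cf − bf + bc,
  ∂abf = bf − af + ab.
As a 12×8 matrix over Z this has rank 7, with invariant factors (1,1,1,1,1,1,1).

Now H_k = ker ∂_k / im ∂_{k+1}, so:

  H_0: rank C_0 − rank ∂_1 = 6 − 5 = 1, and the invariant factors of ∂_1 are all 1, so H_0 ≅ Z.
  H_1: rank ker ∂_1 − rank ∂_2 = (12 − 5) − 7 = 0, and the invariant factors of ∂_2 are all 1, so H_1 ≅ 0.
  H_2: rank ker ∂_2 − rank ∂_3 = (8 − 7) − 0 = 1, and there is no ∂_3, so H_2 ≅ Z.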